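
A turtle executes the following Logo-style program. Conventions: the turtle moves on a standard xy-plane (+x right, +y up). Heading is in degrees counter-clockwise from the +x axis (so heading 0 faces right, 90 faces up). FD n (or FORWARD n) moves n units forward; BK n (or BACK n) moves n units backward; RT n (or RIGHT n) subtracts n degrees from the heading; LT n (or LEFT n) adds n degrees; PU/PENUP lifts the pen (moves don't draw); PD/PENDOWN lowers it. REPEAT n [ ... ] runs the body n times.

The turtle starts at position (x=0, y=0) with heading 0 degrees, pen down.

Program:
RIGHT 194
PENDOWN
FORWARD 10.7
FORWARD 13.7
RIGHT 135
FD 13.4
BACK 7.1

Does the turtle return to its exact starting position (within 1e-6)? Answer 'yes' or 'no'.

Answer: no

Derivation:
Executing turtle program step by step:
Start: pos=(0,0), heading=0, pen down
RT 194: heading 0 -> 166
PD: pen down
FD 10.7: (0,0) -> (-10.382,2.589) [heading=166, draw]
FD 13.7: (-10.382,2.589) -> (-23.675,5.903) [heading=166, draw]
RT 135: heading 166 -> 31
FD 13.4: (-23.675,5.903) -> (-12.189,12.804) [heading=31, draw]
BK 7.1: (-12.189,12.804) -> (-18.275,9.148) [heading=31, draw]
Final: pos=(-18.275,9.148), heading=31, 4 segment(s) drawn

Start position: (0, 0)
Final position: (-18.275, 9.148)
Distance = 20.437; >= 1e-6 -> NOT closed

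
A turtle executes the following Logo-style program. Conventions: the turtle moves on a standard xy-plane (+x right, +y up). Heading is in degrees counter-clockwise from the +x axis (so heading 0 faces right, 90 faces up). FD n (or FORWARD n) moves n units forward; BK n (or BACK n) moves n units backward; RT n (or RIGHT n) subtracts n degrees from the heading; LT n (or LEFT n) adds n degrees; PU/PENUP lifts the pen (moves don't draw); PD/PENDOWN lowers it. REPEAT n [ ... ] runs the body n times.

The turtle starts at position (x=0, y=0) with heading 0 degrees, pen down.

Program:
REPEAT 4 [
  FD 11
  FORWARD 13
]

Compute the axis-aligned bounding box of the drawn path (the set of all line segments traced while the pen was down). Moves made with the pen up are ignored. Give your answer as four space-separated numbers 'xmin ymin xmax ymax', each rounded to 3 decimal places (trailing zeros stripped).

Executing turtle program step by step:
Start: pos=(0,0), heading=0, pen down
REPEAT 4 [
  -- iteration 1/4 --
  FD 11: (0,0) -> (11,0) [heading=0, draw]
  FD 13: (11,0) -> (24,0) [heading=0, draw]
  -- iteration 2/4 --
  FD 11: (24,0) -> (35,0) [heading=0, draw]
  FD 13: (35,0) -> (48,0) [heading=0, draw]
  -- iteration 3/4 --
  FD 11: (48,0) -> (59,0) [heading=0, draw]
  FD 13: (59,0) -> (72,0) [heading=0, draw]
  -- iteration 4/4 --
  FD 11: (72,0) -> (83,0) [heading=0, draw]
  FD 13: (83,0) -> (96,0) [heading=0, draw]
]
Final: pos=(96,0), heading=0, 8 segment(s) drawn

Segment endpoints: x in {0, 11, 24, 35, 48, 59, 72, 83, 96}, y in {0}
xmin=0, ymin=0, xmax=96, ymax=0

Answer: 0 0 96 0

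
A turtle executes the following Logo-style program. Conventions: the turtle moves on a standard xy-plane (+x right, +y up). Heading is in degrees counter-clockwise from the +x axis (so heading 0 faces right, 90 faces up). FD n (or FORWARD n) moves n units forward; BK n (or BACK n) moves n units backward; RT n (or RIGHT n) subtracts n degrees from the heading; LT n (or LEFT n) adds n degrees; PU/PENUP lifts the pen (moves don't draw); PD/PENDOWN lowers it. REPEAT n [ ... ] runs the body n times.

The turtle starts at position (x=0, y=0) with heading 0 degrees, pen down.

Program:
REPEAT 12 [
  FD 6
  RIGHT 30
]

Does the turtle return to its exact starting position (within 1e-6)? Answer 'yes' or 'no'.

Executing turtle program step by step:
Start: pos=(0,0), heading=0, pen down
REPEAT 12 [
  -- iteration 1/12 --
  FD 6: (0,0) -> (6,0) [heading=0, draw]
  RT 30: heading 0 -> 330
  -- iteration 2/12 --
  FD 6: (6,0) -> (11.196,-3) [heading=330, draw]
  RT 30: heading 330 -> 300
  -- iteration 3/12 --
  FD 6: (11.196,-3) -> (14.196,-8.196) [heading=300, draw]
  RT 30: heading 300 -> 270
  -- iteration 4/12 --
  FD 6: (14.196,-8.196) -> (14.196,-14.196) [heading=270, draw]
  RT 30: heading 270 -> 240
  -- iteration 5/12 --
  FD 6: (14.196,-14.196) -> (11.196,-19.392) [heading=240, draw]
  RT 30: heading 240 -> 210
  -- iteration 6/12 --
  FD 6: (11.196,-19.392) -> (6,-22.392) [heading=210, draw]
  RT 30: heading 210 -> 180
  -- iteration 7/12 --
  FD 6: (6,-22.392) -> (0,-22.392) [heading=180, draw]
  RT 30: heading 180 -> 150
  -- iteration 8/12 --
  FD 6: (0,-22.392) -> (-5.196,-19.392) [heading=150, draw]
  RT 30: heading 150 -> 120
  -- iteration 9/12 --
  FD 6: (-5.196,-19.392) -> (-8.196,-14.196) [heading=120, draw]
  RT 30: heading 120 -> 90
  -- iteration 10/12 --
  FD 6: (-8.196,-14.196) -> (-8.196,-8.196) [heading=90, draw]
  RT 30: heading 90 -> 60
  -- iteration 11/12 --
  FD 6: (-8.196,-8.196) -> (-5.196,-3) [heading=60, draw]
  RT 30: heading 60 -> 30
  -- iteration 12/12 --
  FD 6: (-5.196,-3) -> (0,0) [heading=30, draw]
  RT 30: heading 30 -> 0
]
Final: pos=(0,0), heading=0, 12 segment(s) drawn

Start position: (0, 0)
Final position: (0, 0)
Distance = 0; < 1e-6 -> CLOSED

Answer: yes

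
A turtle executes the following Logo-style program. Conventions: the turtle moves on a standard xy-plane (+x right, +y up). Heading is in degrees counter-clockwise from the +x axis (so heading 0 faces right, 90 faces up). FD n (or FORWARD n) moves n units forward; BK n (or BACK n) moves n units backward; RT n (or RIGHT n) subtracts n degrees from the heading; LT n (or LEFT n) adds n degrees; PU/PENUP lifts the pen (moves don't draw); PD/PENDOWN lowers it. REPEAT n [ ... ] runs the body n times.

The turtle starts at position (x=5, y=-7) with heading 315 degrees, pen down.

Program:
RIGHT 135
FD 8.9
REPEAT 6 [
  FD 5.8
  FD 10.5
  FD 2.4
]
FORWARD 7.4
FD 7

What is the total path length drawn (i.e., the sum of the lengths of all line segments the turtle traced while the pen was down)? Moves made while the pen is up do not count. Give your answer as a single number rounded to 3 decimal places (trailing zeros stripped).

Executing turtle program step by step:
Start: pos=(5,-7), heading=315, pen down
RT 135: heading 315 -> 180
FD 8.9: (5,-7) -> (-3.9,-7) [heading=180, draw]
REPEAT 6 [
  -- iteration 1/6 --
  FD 5.8: (-3.9,-7) -> (-9.7,-7) [heading=180, draw]
  FD 10.5: (-9.7,-7) -> (-20.2,-7) [heading=180, draw]
  FD 2.4: (-20.2,-7) -> (-22.6,-7) [heading=180, draw]
  -- iteration 2/6 --
  FD 5.8: (-22.6,-7) -> (-28.4,-7) [heading=180, draw]
  FD 10.5: (-28.4,-7) -> (-38.9,-7) [heading=180, draw]
  FD 2.4: (-38.9,-7) -> (-41.3,-7) [heading=180, draw]
  -- iteration 3/6 --
  FD 5.8: (-41.3,-7) -> (-47.1,-7) [heading=180, draw]
  FD 10.5: (-47.1,-7) -> (-57.6,-7) [heading=180, draw]
  FD 2.4: (-57.6,-7) -> (-60,-7) [heading=180, draw]
  -- iteration 4/6 --
  FD 5.8: (-60,-7) -> (-65.8,-7) [heading=180, draw]
  FD 10.5: (-65.8,-7) -> (-76.3,-7) [heading=180, draw]
  FD 2.4: (-76.3,-7) -> (-78.7,-7) [heading=180, draw]
  -- iteration 5/6 --
  FD 5.8: (-78.7,-7) -> (-84.5,-7) [heading=180, draw]
  FD 10.5: (-84.5,-7) -> (-95,-7) [heading=180, draw]
  FD 2.4: (-95,-7) -> (-97.4,-7) [heading=180, draw]
  -- iteration 6/6 --
  FD 5.8: (-97.4,-7) -> (-103.2,-7) [heading=180, draw]
  FD 10.5: (-103.2,-7) -> (-113.7,-7) [heading=180, draw]
  FD 2.4: (-113.7,-7) -> (-116.1,-7) [heading=180, draw]
]
FD 7.4: (-116.1,-7) -> (-123.5,-7) [heading=180, draw]
FD 7: (-123.5,-7) -> (-130.5,-7) [heading=180, draw]
Final: pos=(-130.5,-7), heading=180, 21 segment(s) drawn

Segment lengths:
  seg 1: (5,-7) -> (-3.9,-7), length = 8.9
  seg 2: (-3.9,-7) -> (-9.7,-7), length = 5.8
  seg 3: (-9.7,-7) -> (-20.2,-7), length = 10.5
  seg 4: (-20.2,-7) -> (-22.6,-7), length = 2.4
  seg 5: (-22.6,-7) -> (-28.4,-7), length = 5.8
  seg 6: (-28.4,-7) -> (-38.9,-7), length = 10.5
  seg 7: (-38.9,-7) -> (-41.3,-7), length = 2.4
  seg 8: (-41.3,-7) -> (-47.1,-7), length = 5.8
  seg 9: (-47.1,-7) -> (-57.6,-7), length = 10.5
  seg 10: (-57.6,-7) -> (-60,-7), length = 2.4
  seg 11: (-60,-7) -> (-65.8,-7), length = 5.8
  seg 12: (-65.8,-7) -> (-76.3,-7), length = 10.5
  seg 13: (-76.3,-7) -> (-78.7,-7), length = 2.4
  seg 14: (-78.7,-7) -> (-84.5,-7), length = 5.8
  seg 15: (-84.5,-7) -> (-95,-7), length = 10.5
  seg 16: (-95,-7) -> (-97.4,-7), length = 2.4
  seg 17: (-97.4,-7) -> (-103.2,-7), length = 5.8
  seg 18: (-103.2,-7) -> (-113.7,-7), length = 10.5
  seg 19: (-113.7,-7) -> (-116.1,-7), length = 2.4
  seg 20: (-116.1,-7) -> (-123.5,-7), length = 7.4
  seg 21: (-123.5,-7) -> (-130.5,-7), length = 7
Total = 135.5

Answer: 135.5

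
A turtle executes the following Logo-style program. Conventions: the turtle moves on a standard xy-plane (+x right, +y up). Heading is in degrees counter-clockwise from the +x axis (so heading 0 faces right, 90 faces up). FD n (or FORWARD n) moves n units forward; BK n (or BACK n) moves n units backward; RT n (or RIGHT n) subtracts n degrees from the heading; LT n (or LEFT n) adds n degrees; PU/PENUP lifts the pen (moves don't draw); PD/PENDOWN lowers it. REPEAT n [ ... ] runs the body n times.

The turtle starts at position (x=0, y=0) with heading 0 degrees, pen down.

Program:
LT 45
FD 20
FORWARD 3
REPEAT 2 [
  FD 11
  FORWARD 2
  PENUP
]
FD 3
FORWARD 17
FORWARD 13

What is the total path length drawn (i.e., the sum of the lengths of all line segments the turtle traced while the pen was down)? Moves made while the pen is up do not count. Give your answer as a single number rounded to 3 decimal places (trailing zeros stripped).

Executing turtle program step by step:
Start: pos=(0,0), heading=0, pen down
LT 45: heading 0 -> 45
FD 20: (0,0) -> (14.142,14.142) [heading=45, draw]
FD 3: (14.142,14.142) -> (16.263,16.263) [heading=45, draw]
REPEAT 2 [
  -- iteration 1/2 --
  FD 11: (16.263,16.263) -> (24.042,24.042) [heading=45, draw]
  FD 2: (24.042,24.042) -> (25.456,25.456) [heading=45, draw]
  PU: pen up
  -- iteration 2/2 --
  FD 11: (25.456,25.456) -> (33.234,33.234) [heading=45, move]
  FD 2: (33.234,33.234) -> (34.648,34.648) [heading=45, move]
  PU: pen up
]
FD 3: (34.648,34.648) -> (36.77,36.77) [heading=45, move]
FD 17: (36.77,36.77) -> (48.79,48.79) [heading=45, move]
FD 13: (48.79,48.79) -> (57.983,57.983) [heading=45, move]
Final: pos=(57.983,57.983), heading=45, 4 segment(s) drawn

Segment lengths:
  seg 1: (0,0) -> (14.142,14.142), length = 20
  seg 2: (14.142,14.142) -> (16.263,16.263), length = 3
  seg 3: (16.263,16.263) -> (24.042,24.042), length = 11
  seg 4: (24.042,24.042) -> (25.456,25.456), length = 2
Total = 36

Answer: 36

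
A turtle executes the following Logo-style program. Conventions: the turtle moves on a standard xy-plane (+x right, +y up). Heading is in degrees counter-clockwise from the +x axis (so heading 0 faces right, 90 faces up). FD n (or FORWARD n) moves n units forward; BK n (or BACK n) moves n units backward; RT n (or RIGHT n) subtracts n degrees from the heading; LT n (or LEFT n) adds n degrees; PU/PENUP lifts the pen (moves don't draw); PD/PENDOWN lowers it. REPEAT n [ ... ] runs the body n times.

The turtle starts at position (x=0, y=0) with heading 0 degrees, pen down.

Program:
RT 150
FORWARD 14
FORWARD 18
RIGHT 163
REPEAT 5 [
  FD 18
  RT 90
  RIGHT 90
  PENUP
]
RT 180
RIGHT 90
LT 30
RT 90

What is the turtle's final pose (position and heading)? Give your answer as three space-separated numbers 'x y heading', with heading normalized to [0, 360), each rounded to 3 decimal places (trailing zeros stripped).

Answer: -15.437 -2.836 257

Derivation:
Executing turtle program step by step:
Start: pos=(0,0), heading=0, pen down
RT 150: heading 0 -> 210
FD 14: (0,0) -> (-12.124,-7) [heading=210, draw]
FD 18: (-12.124,-7) -> (-27.713,-16) [heading=210, draw]
RT 163: heading 210 -> 47
REPEAT 5 [
  -- iteration 1/5 --
  FD 18: (-27.713,-16) -> (-15.437,-2.836) [heading=47, draw]
  RT 90: heading 47 -> 317
  RT 90: heading 317 -> 227
  PU: pen up
  -- iteration 2/5 --
  FD 18: (-15.437,-2.836) -> (-27.713,-16) [heading=227, move]
  RT 90: heading 227 -> 137
  RT 90: heading 137 -> 47
  PU: pen up
  -- iteration 3/5 --
  FD 18: (-27.713,-16) -> (-15.437,-2.836) [heading=47, move]
  RT 90: heading 47 -> 317
  RT 90: heading 317 -> 227
  PU: pen up
  -- iteration 4/5 --
  FD 18: (-15.437,-2.836) -> (-27.713,-16) [heading=227, move]
  RT 90: heading 227 -> 137
  RT 90: heading 137 -> 47
  PU: pen up
  -- iteration 5/5 --
  FD 18: (-27.713,-16) -> (-15.437,-2.836) [heading=47, move]
  RT 90: heading 47 -> 317
  RT 90: heading 317 -> 227
  PU: pen up
]
RT 180: heading 227 -> 47
RT 90: heading 47 -> 317
LT 30: heading 317 -> 347
RT 90: heading 347 -> 257
Final: pos=(-15.437,-2.836), heading=257, 3 segment(s) drawn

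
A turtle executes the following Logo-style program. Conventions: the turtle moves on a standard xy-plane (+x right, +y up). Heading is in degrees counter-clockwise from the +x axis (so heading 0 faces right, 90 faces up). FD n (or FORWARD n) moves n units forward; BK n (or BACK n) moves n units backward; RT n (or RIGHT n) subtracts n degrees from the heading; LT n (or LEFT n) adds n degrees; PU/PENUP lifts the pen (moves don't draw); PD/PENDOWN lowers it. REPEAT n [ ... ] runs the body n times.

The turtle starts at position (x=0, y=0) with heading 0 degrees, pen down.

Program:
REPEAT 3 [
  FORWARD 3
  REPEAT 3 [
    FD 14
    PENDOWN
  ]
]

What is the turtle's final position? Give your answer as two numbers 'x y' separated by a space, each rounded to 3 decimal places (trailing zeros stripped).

Answer: 135 0

Derivation:
Executing turtle program step by step:
Start: pos=(0,0), heading=0, pen down
REPEAT 3 [
  -- iteration 1/3 --
  FD 3: (0,0) -> (3,0) [heading=0, draw]
  REPEAT 3 [
    -- iteration 1/3 --
    FD 14: (3,0) -> (17,0) [heading=0, draw]
    PD: pen down
    -- iteration 2/3 --
    FD 14: (17,0) -> (31,0) [heading=0, draw]
    PD: pen down
    -- iteration 3/3 --
    FD 14: (31,0) -> (45,0) [heading=0, draw]
    PD: pen down
  ]
  -- iteration 2/3 --
  FD 3: (45,0) -> (48,0) [heading=0, draw]
  REPEAT 3 [
    -- iteration 1/3 --
    FD 14: (48,0) -> (62,0) [heading=0, draw]
    PD: pen down
    -- iteration 2/3 --
    FD 14: (62,0) -> (76,0) [heading=0, draw]
    PD: pen down
    -- iteration 3/3 --
    FD 14: (76,0) -> (90,0) [heading=0, draw]
    PD: pen down
  ]
  -- iteration 3/3 --
  FD 3: (90,0) -> (93,0) [heading=0, draw]
  REPEAT 3 [
    -- iteration 1/3 --
    FD 14: (93,0) -> (107,0) [heading=0, draw]
    PD: pen down
    -- iteration 2/3 --
    FD 14: (107,0) -> (121,0) [heading=0, draw]
    PD: pen down
    -- iteration 3/3 --
    FD 14: (121,0) -> (135,0) [heading=0, draw]
    PD: pen down
  ]
]
Final: pos=(135,0), heading=0, 12 segment(s) drawn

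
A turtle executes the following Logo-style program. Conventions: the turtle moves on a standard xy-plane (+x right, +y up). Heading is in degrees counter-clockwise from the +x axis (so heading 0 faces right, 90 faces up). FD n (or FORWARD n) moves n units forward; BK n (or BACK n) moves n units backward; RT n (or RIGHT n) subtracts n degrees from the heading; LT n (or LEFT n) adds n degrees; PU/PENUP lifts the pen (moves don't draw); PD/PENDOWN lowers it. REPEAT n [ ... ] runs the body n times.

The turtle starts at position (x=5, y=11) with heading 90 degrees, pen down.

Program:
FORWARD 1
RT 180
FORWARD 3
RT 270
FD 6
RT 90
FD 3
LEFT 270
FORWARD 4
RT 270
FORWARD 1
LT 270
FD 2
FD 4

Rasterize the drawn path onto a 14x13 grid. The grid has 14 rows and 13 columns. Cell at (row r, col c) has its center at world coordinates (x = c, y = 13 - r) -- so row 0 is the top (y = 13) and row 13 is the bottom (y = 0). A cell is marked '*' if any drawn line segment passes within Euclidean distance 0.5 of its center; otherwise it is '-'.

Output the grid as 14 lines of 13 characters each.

Segment 0: (5,11) -> (5,12)
Segment 1: (5,12) -> (5,9)
Segment 2: (5,9) -> (11,9)
Segment 3: (11,9) -> (11,6)
Segment 4: (11,6) -> (7,6)
Segment 5: (7,6) -> (7,5)
Segment 6: (7,5) -> (5,5)
Segment 7: (5,5) -> (1,5)

Answer: -------------
-----*-------
-----*-------
-----*-------
-----*******-
-----------*-
-----------*-
-------*****-
-*******-----
-------------
-------------
-------------
-------------
-------------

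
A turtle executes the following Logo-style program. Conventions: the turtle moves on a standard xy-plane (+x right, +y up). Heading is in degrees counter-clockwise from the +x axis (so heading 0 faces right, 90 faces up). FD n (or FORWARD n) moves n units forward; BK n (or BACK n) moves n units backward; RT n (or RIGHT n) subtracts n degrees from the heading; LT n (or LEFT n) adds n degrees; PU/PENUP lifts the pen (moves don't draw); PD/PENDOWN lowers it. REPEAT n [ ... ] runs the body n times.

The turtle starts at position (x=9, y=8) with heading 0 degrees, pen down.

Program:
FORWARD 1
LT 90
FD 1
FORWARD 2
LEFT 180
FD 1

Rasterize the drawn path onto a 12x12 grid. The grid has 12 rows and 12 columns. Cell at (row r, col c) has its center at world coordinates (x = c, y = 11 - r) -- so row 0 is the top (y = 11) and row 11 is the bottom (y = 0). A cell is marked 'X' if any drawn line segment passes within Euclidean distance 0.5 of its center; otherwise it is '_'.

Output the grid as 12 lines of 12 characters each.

Answer: __________X_
__________X_
__________X_
_________XX_
____________
____________
____________
____________
____________
____________
____________
____________

Derivation:
Segment 0: (9,8) -> (10,8)
Segment 1: (10,8) -> (10,9)
Segment 2: (10,9) -> (10,11)
Segment 3: (10,11) -> (10,10)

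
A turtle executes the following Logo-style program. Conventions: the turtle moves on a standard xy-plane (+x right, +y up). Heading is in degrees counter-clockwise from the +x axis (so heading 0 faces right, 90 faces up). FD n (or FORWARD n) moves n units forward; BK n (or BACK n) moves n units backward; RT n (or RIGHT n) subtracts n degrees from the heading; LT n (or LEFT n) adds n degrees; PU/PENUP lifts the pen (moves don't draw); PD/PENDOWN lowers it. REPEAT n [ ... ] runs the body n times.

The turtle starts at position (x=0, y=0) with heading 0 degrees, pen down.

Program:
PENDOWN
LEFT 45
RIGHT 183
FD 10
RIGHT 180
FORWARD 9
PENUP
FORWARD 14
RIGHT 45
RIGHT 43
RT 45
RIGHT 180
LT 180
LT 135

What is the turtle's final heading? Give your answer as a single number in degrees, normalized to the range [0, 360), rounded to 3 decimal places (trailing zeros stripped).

Answer: 44

Derivation:
Executing turtle program step by step:
Start: pos=(0,0), heading=0, pen down
PD: pen down
LT 45: heading 0 -> 45
RT 183: heading 45 -> 222
FD 10: (0,0) -> (-7.431,-6.691) [heading=222, draw]
RT 180: heading 222 -> 42
FD 9: (-7.431,-6.691) -> (-0.743,-0.669) [heading=42, draw]
PU: pen up
FD 14: (-0.743,-0.669) -> (9.661,8.699) [heading=42, move]
RT 45: heading 42 -> 357
RT 43: heading 357 -> 314
RT 45: heading 314 -> 269
RT 180: heading 269 -> 89
LT 180: heading 89 -> 269
LT 135: heading 269 -> 44
Final: pos=(9.661,8.699), heading=44, 2 segment(s) drawn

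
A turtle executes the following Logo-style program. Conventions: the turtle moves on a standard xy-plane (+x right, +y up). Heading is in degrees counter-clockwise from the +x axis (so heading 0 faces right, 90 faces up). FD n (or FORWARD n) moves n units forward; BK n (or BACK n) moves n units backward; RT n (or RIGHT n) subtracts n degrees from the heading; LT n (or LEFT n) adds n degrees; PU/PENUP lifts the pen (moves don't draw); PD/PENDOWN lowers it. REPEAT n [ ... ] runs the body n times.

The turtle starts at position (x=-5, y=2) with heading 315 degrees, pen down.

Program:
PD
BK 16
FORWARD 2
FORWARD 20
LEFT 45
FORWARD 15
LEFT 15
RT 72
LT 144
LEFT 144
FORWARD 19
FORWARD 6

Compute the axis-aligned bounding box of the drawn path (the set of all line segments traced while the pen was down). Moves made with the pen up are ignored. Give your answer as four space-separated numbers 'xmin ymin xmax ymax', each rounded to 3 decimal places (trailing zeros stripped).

Answer: -16.314 -21.671 14.243 13.314

Derivation:
Executing turtle program step by step:
Start: pos=(-5,2), heading=315, pen down
PD: pen down
BK 16: (-5,2) -> (-16.314,13.314) [heading=315, draw]
FD 2: (-16.314,13.314) -> (-14.899,11.899) [heading=315, draw]
FD 20: (-14.899,11.899) -> (-0.757,-2.243) [heading=315, draw]
LT 45: heading 315 -> 0
FD 15: (-0.757,-2.243) -> (14.243,-2.243) [heading=0, draw]
LT 15: heading 0 -> 15
RT 72: heading 15 -> 303
LT 144: heading 303 -> 87
LT 144: heading 87 -> 231
FD 19: (14.243,-2.243) -> (2.286,-17.008) [heading=231, draw]
FD 6: (2.286,-17.008) -> (-1.49,-21.671) [heading=231, draw]
Final: pos=(-1.49,-21.671), heading=231, 6 segment(s) drawn

Segment endpoints: x in {-16.314, -14.899, -5, -1.49, -0.757, 2.286, 14.243}, y in {-21.671, -17.008, -2.243, -2.243, 2, 11.899, 13.314}
xmin=-16.314, ymin=-21.671, xmax=14.243, ymax=13.314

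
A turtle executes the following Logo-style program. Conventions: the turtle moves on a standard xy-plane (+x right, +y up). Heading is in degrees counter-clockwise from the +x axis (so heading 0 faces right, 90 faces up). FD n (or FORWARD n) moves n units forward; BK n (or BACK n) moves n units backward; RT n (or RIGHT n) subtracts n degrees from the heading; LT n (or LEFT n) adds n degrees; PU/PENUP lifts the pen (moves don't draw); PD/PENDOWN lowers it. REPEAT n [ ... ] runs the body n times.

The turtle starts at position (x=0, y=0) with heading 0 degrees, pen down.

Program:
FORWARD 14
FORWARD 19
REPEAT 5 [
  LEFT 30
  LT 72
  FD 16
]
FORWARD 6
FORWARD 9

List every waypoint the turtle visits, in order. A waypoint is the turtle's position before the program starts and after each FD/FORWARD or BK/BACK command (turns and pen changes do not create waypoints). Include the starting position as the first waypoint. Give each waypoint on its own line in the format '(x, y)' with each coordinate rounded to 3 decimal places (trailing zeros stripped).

Executing turtle program step by step:
Start: pos=(0,0), heading=0, pen down
FD 14: (0,0) -> (14,0) [heading=0, draw]
FD 19: (14,0) -> (33,0) [heading=0, draw]
REPEAT 5 [
  -- iteration 1/5 --
  LT 30: heading 0 -> 30
  LT 72: heading 30 -> 102
  FD 16: (33,0) -> (29.673,15.65) [heading=102, draw]
  -- iteration 2/5 --
  LT 30: heading 102 -> 132
  LT 72: heading 132 -> 204
  FD 16: (29.673,15.65) -> (15.057,9.143) [heading=204, draw]
  -- iteration 3/5 --
  LT 30: heading 204 -> 234
  LT 72: heading 234 -> 306
  FD 16: (15.057,9.143) -> (24.461,-3.802) [heading=306, draw]
  -- iteration 4/5 --
  LT 30: heading 306 -> 336
  LT 72: heading 336 -> 48
  FD 16: (24.461,-3.802) -> (35.167,8.089) [heading=48, draw]
  -- iteration 5/5 --
  LT 30: heading 48 -> 78
  LT 72: heading 78 -> 150
  FD 16: (35.167,8.089) -> (21.311,16.089) [heading=150, draw]
]
FD 6: (21.311,16.089) -> (16.115,19.089) [heading=150, draw]
FD 9: (16.115,19.089) -> (8.321,23.589) [heading=150, draw]
Final: pos=(8.321,23.589), heading=150, 9 segment(s) drawn
Waypoints (10 total):
(0, 0)
(14, 0)
(33, 0)
(29.673, 15.65)
(15.057, 9.143)
(24.461, -3.802)
(35.167, 8.089)
(21.311, 16.089)
(16.115, 19.089)
(8.321, 23.589)

Answer: (0, 0)
(14, 0)
(33, 0)
(29.673, 15.65)
(15.057, 9.143)
(24.461, -3.802)
(35.167, 8.089)
(21.311, 16.089)
(16.115, 19.089)
(8.321, 23.589)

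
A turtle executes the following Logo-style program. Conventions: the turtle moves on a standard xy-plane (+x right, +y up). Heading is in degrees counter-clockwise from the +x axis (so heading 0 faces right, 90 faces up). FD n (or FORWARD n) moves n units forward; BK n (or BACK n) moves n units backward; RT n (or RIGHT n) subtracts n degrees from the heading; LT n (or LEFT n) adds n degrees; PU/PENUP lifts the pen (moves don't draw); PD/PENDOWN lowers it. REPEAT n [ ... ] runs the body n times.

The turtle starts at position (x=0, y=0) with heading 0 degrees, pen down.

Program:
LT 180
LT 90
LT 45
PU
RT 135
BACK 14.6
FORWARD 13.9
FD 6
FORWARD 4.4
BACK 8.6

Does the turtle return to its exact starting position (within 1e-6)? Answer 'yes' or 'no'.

Answer: no

Derivation:
Executing turtle program step by step:
Start: pos=(0,0), heading=0, pen down
LT 180: heading 0 -> 180
LT 90: heading 180 -> 270
LT 45: heading 270 -> 315
PU: pen up
RT 135: heading 315 -> 180
BK 14.6: (0,0) -> (14.6,0) [heading=180, move]
FD 13.9: (14.6,0) -> (0.7,0) [heading=180, move]
FD 6: (0.7,0) -> (-5.3,0) [heading=180, move]
FD 4.4: (-5.3,0) -> (-9.7,0) [heading=180, move]
BK 8.6: (-9.7,0) -> (-1.1,0) [heading=180, move]
Final: pos=(-1.1,0), heading=180, 0 segment(s) drawn

Start position: (0, 0)
Final position: (-1.1, 0)
Distance = 1.1; >= 1e-6 -> NOT closed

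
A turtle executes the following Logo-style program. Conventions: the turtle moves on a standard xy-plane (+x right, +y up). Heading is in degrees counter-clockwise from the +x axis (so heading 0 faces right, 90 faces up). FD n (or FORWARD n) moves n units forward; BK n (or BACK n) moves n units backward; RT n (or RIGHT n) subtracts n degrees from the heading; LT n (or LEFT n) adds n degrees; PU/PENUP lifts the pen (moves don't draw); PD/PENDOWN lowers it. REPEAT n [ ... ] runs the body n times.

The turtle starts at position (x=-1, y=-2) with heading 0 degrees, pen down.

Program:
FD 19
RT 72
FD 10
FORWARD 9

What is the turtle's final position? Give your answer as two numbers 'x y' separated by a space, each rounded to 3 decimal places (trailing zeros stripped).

Executing turtle program step by step:
Start: pos=(-1,-2), heading=0, pen down
FD 19: (-1,-2) -> (18,-2) [heading=0, draw]
RT 72: heading 0 -> 288
FD 10: (18,-2) -> (21.09,-11.511) [heading=288, draw]
FD 9: (21.09,-11.511) -> (23.871,-20.07) [heading=288, draw]
Final: pos=(23.871,-20.07), heading=288, 3 segment(s) drawn

Answer: 23.871 -20.07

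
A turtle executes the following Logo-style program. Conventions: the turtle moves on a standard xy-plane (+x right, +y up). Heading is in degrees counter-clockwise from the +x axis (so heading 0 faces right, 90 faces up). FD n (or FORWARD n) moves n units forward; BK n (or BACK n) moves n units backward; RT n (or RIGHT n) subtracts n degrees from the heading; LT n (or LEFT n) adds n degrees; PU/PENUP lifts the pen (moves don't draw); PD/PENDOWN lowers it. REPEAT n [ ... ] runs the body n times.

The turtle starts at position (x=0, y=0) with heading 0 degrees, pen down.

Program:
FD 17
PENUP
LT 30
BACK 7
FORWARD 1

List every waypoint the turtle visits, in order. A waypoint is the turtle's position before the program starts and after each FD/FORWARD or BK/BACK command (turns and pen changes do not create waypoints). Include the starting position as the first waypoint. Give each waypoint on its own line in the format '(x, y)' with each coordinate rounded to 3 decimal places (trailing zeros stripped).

Executing turtle program step by step:
Start: pos=(0,0), heading=0, pen down
FD 17: (0,0) -> (17,0) [heading=0, draw]
PU: pen up
LT 30: heading 0 -> 30
BK 7: (17,0) -> (10.938,-3.5) [heading=30, move]
FD 1: (10.938,-3.5) -> (11.804,-3) [heading=30, move]
Final: pos=(11.804,-3), heading=30, 1 segment(s) drawn
Waypoints (4 total):
(0, 0)
(17, 0)
(10.938, -3.5)
(11.804, -3)

Answer: (0, 0)
(17, 0)
(10.938, -3.5)
(11.804, -3)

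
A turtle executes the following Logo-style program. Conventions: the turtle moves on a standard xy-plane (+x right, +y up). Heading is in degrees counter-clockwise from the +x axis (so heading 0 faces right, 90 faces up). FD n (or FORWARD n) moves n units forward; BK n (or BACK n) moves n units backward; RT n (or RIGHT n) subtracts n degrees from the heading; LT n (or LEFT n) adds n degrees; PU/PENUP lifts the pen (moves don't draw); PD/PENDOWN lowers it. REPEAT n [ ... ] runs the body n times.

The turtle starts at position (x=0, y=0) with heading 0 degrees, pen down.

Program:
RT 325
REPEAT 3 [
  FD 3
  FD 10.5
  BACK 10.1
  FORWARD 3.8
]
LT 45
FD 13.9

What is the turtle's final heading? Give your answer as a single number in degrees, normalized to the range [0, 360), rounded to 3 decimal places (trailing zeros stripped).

Executing turtle program step by step:
Start: pos=(0,0), heading=0, pen down
RT 325: heading 0 -> 35
REPEAT 3 [
  -- iteration 1/3 --
  FD 3: (0,0) -> (2.457,1.721) [heading=35, draw]
  FD 10.5: (2.457,1.721) -> (11.059,7.743) [heading=35, draw]
  BK 10.1: (11.059,7.743) -> (2.785,1.95) [heading=35, draw]
  FD 3.8: (2.785,1.95) -> (5.898,4.13) [heading=35, draw]
  -- iteration 2/3 --
  FD 3: (5.898,4.13) -> (8.355,5.85) [heading=35, draw]
  FD 10.5: (8.355,5.85) -> (16.956,11.873) [heading=35, draw]
  BK 10.1: (16.956,11.873) -> (8.683,6.08) [heading=35, draw]
  FD 3.8: (8.683,6.08) -> (11.796,8.26) [heading=35, draw]
  -- iteration 3/3 --
  FD 3: (11.796,8.26) -> (14.253,9.98) [heading=35, draw]
  FD 10.5: (14.253,9.98) -> (22.854,16.003) [heading=35, draw]
  BK 10.1: (22.854,16.003) -> (14.581,10.21) [heading=35, draw]
  FD 3.8: (14.581,10.21) -> (17.694,12.389) [heading=35, draw]
]
LT 45: heading 35 -> 80
FD 13.9: (17.694,12.389) -> (20.107,26.078) [heading=80, draw]
Final: pos=(20.107,26.078), heading=80, 13 segment(s) drawn

Answer: 80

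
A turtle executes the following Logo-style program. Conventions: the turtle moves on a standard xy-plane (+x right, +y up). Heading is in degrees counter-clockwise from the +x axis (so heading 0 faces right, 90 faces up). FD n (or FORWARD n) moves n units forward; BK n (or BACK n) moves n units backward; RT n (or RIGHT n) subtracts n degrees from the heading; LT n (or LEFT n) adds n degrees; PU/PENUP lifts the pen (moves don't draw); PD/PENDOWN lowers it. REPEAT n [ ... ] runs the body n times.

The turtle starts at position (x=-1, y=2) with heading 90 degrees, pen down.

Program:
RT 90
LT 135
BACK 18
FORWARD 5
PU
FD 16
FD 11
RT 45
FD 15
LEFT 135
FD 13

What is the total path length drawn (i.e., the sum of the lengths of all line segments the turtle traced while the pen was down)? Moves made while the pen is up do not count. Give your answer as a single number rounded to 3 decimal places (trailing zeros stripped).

Answer: 23

Derivation:
Executing turtle program step by step:
Start: pos=(-1,2), heading=90, pen down
RT 90: heading 90 -> 0
LT 135: heading 0 -> 135
BK 18: (-1,2) -> (11.728,-10.728) [heading=135, draw]
FD 5: (11.728,-10.728) -> (8.192,-7.192) [heading=135, draw]
PU: pen up
FD 16: (8.192,-7.192) -> (-3.121,4.121) [heading=135, move]
FD 11: (-3.121,4.121) -> (-10.899,11.899) [heading=135, move]
RT 45: heading 135 -> 90
FD 15: (-10.899,11.899) -> (-10.899,26.899) [heading=90, move]
LT 135: heading 90 -> 225
FD 13: (-10.899,26.899) -> (-20.092,17.707) [heading=225, move]
Final: pos=(-20.092,17.707), heading=225, 2 segment(s) drawn

Segment lengths:
  seg 1: (-1,2) -> (11.728,-10.728), length = 18
  seg 2: (11.728,-10.728) -> (8.192,-7.192), length = 5
Total = 23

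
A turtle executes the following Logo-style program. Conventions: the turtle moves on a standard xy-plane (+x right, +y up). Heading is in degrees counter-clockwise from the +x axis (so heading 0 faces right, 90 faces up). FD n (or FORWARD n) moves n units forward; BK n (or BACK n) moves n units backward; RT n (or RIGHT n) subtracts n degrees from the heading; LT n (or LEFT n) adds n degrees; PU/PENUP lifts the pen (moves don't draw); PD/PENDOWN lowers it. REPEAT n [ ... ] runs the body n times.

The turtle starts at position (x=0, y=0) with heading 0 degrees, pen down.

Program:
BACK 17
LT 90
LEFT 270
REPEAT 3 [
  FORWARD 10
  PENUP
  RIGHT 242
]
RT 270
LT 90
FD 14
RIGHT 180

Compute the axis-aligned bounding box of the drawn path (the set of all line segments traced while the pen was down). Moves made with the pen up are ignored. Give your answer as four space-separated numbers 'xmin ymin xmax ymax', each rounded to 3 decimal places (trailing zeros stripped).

Answer: -17 0 0 0

Derivation:
Executing turtle program step by step:
Start: pos=(0,0), heading=0, pen down
BK 17: (0,0) -> (-17,0) [heading=0, draw]
LT 90: heading 0 -> 90
LT 270: heading 90 -> 0
REPEAT 3 [
  -- iteration 1/3 --
  FD 10: (-17,0) -> (-7,0) [heading=0, draw]
  PU: pen up
  RT 242: heading 0 -> 118
  -- iteration 2/3 --
  FD 10: (-7,0) -> (-11.695,8.829) [heading=118, move]
  PU: pen up
  RT 242: heading 118 -> 236
  -- iteration 3/3 --
  FD 10: (-11.695,8.829) -> (-17.287,0.539) [heading=236, move]
  PU: pen up
  RT 242: heading 236 -> 354
]
RT 270: heading 354 -> 84
LT 90: heading 84 -> 174
FD 14: (-17.287,0.539) -> (-31.21,2.002) [heading=174, move]
RT 180: heading 174 -> 354
Final: pos=(-31.21,2.002), heading=354, 2 segment(s) drawn

Segment endpoints: x in {-17, -7, 0}, y in {0, 0}
xmin=-17, ymin=0, xmax=0, ymax=0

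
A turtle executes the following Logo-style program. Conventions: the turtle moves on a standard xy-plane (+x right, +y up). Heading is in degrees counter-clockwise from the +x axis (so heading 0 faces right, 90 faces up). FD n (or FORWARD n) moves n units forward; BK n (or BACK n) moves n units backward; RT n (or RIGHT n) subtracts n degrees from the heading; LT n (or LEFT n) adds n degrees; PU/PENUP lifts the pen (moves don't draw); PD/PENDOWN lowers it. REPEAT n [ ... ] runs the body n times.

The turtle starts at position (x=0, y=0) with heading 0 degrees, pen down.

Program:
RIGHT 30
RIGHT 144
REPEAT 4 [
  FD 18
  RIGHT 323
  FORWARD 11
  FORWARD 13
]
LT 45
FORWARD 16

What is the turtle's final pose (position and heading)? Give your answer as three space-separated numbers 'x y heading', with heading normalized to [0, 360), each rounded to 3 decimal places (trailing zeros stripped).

Executing turtle program step by step:
Start: pos=(0,0), heading=0, pen down
RT 30: heading 0 -> 330
RT 144: heading 330 -> 186
REPEAT 4 [
  -- iteration 1/4 --
  FD 18: (0,0) -> (-17.901,-1.882) [heading=186, draw]
  RT 323: heading 186 -> 223
  FD 11: (-17.901,-1.882) -> (-25.946,-9.383) [heading=223, draw]
  FD 13: (-25.946,-9.383) -> (-35.454,-18.249) [heading=223, draw]
  -- iteration 2/4 --
  FD 18: (-35.454,-18.249) -> (-48.618,-30.525) [heading=223, draw]
  RT 323: heading 223 -> 260
  FD 11: (-48.618,-30.525) -> (-50.528,-41.358) [heading=260, draw]
  FD 13: (-50.528,-41.358) -> (-52.786,-54.161) [heading=260, draw]
  -- iteration 3/4 --
  FD 18: (-52.786,-54.161) -> (-55.911,-71.887) [heading=260, draw]
  RT 323: heading 260 -> 297
  FD 11: (-55.911,-71.887) -> (-50.918,-81.688) [heading=297, draw]
  FD 13: (-50.918,-81.688) -> (-45.016,-93.272) [heading=297, draw]
  -- iteration 4/4 --
  FD 18: (-45.016,-93.272) -> (-36.844,-109.31) [heading=297, draw]
  RT 323: heading 297 -> 334
  FD 11: (-36.844,-109.31) -> (-26.957,-114.132) [heading=334, draw]
  FD 13: (-26.957,-114.132) -> (-15.273,-119.831) [heading=334, draw]
]
LT 45: heading 334 -> 19
FD 16: (-15.273,-119.831) -> (-0.145,-114.621) [heading=19, draw]
Final: pos=(-0.145,-114.621), heading=19, 13 segment(s) drawn

Answer: -0.145 -114.621 19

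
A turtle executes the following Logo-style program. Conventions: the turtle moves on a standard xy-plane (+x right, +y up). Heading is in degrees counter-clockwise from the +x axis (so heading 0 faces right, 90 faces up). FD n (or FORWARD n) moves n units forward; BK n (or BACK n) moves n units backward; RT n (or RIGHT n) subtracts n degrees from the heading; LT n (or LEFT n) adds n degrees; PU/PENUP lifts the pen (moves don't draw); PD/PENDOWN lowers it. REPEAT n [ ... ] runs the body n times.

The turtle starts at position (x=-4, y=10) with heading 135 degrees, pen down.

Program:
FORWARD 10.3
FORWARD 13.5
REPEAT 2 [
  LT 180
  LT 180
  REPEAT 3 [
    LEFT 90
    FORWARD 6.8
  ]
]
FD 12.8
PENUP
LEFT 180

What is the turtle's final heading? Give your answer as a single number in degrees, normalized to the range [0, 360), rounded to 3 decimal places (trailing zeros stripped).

Executing turtle program step by step:
Start: pos=(-4,10), heading=135, pen down
FD 10.3: (-4,10) -> (-11.283,17.283) [heading=135, draw]
FD 13.5: (-11.283,17.283) -> (-20.829,26.829) [heading=135, draw]
REPEAT 2 [
  -- iteration 1/2 --
  LT 180: heading 135 -> 315
  LT 180: heading 315 -> 135
  REPEAT 3 [
    -- iteration 1/3 --
    LT 90: heading 135 -> 225
    FD 6.8: (-20.829,26.829) -> (-25.637,22.021) [heading=225, draw]
    -- iteration 2/3 --
    LT 90: heading 225 -> 315
    FD 6.8: (-25.637,22.021) -> (-20.829,17.212) [heading=315, draw]
    -- iteration 3/3 --
    LT 90: heading 315 -> 45
    FD 6.8: (-20.829,17.212) -> (-16.021,22.021) [heading=45, draw]
  ]
  -- iteration 2/2 --
  LT 180: heading 45 -> 225
  LT 180: heading 225 -> 45
  REPEAT 3 [
    -- iteration 1/3 --
    LT 90: heading 45 -> 135
    FD 6.8: (-16.021,22.021) -> (-20.829,26.829) [heading=135, draw]
    -- iteration 2/3 --
    LT 90: heading 135 -> 225
    FD 6.8: (-20.829,26.829) -> (-25.637,22.021) [heading=225, draw]
    -- iteration 3/3 --
    LT 90: heading 225 -> 315
    FD 6.8: (-25.637,22.021) -> (-20.829,17.212) [heading=315, draw]
  ]
]
FD 12.8: (-20.829,17.212) -> (-11.778,8.162) [heading=315, draw]
PU: pen up
LT 180: heading 315 -> 135
Final: pos=(-11.778,8.162), heading=135, 9 segment(s) drawn

Answer: 135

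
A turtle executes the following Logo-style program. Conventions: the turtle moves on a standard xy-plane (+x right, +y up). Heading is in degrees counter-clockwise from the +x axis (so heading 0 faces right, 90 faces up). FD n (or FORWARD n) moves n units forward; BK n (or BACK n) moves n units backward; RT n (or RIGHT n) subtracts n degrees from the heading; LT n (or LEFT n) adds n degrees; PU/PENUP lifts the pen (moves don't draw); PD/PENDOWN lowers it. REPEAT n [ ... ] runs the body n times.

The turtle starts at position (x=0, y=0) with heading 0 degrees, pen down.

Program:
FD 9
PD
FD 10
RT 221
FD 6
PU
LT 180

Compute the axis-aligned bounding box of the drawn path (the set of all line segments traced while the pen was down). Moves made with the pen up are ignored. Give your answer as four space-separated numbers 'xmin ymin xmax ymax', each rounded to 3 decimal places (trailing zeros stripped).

Executing turtle program step by step:
Start: pos=(0,0), heading=0, pen down
FD 9: (0,0) -> (9,0) [heading=0, draw]
PD: pen down
FD 10: (9,0) -> (19,0) [heading=0, draw]
RT 221: heading 0 -> 139
FD 6: (19,0) -> (14.472,3.936) [heading=139, draw]
PU: pen up
LT 180: heading 139 -> 319
Final: pos=(14.472,3.936), heading=319, 3 segment(s) drawn

Segment endpoints: x in {0, 9, 14.472, 19}, y in {0, 3.936}
xmin=0, ymin=0, xmax=19, ymax=3.936

Answer: 0 0 19 3.936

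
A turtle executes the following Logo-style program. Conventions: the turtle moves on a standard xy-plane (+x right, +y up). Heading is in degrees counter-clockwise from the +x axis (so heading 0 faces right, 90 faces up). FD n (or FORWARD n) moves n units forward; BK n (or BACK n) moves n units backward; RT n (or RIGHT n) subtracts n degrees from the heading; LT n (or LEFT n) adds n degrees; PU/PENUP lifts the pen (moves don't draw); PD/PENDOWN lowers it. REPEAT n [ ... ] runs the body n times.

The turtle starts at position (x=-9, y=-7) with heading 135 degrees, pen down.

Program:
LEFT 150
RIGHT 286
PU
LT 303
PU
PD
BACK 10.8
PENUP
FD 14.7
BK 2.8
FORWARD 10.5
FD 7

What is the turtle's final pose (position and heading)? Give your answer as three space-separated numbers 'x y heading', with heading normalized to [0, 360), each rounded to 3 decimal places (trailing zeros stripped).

Executing turtle program step by step:
Start: pos=(-9,-7), heading=135, pen down
LT 150: heading 135 -> 285
RT 286: heading 285 -> 359
PU: pen up
LT 303: heading 359 -> 302
PU: pen up
PD: pen down
BK 10.8: (-9,-7) -> (-14.723,2.159) [heading=302, draw]
PU: pen up
FD 14.7: (-14.723,2.159) -> (-6.933,-10.307) [heading=302, move]
BK 2.8: (-6.933,-10.307) -> (-8.417,-7.933) [heading=302, move]
FD 10.5: (-8.417,-7.933) -> (-2.853,-16.837) [heading=302, move]
FD 7: (-2.853,-16.837) -> (0.856,-22.774) [heading=302, move]
Final: pos=(0.856,-22.774), heading=302, 1 segment(s) drawn

Answer: 0.856 -22.774 302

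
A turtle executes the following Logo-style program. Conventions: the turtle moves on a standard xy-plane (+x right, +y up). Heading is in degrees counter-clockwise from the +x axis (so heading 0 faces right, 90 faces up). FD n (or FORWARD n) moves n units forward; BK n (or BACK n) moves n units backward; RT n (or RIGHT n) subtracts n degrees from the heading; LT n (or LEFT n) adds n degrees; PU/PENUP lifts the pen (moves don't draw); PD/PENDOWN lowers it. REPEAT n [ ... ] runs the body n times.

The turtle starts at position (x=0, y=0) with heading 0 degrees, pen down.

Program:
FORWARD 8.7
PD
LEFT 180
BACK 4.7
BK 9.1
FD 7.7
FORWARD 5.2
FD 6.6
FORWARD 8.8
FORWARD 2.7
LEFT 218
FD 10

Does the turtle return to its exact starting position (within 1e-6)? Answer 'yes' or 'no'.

Executing turtle program step by step:
Start: pos=(0,0), heading=0, pen down
FD 8.7: (0,0) -> (8.7,0) [heading=0, draw]
PD: pen down
LT 180: heading 0 -> 180
BK 4.7: (8.7,0) -> (13.4,0) [heading=180, draw]
BK 9.1: (13.4,0) -> (22.5,0) [heading=180, draw]
FD 7.7: (22.5,0) -> (14.8,0) [heading=180, draw]
FD 5.2: (14.8,0) -> (9.6,0) [heading=180, draw]
FD 6.6: (9.6,0) -> (3,0) [heading=180, draw]
FD 8.8: (3,0) -> (-5.8,0) [heading=180, draw]
FD 2.7: (-5.8,0) -> (-8.5,0) [heading=180, draw]
LT 218: heading 180 -> 38
FD 10: (-8.5,0) -> (-0.62,6.157) [heading=38, draw]
Final: pos=(-0.62,6.157), heading=38, 9 segment(s) drawn

Start position: (0, 0)
Final position: (-0.62, 6.157)
Distance = 6.188; >= 1e-6 -> NOT closed

Answer: no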